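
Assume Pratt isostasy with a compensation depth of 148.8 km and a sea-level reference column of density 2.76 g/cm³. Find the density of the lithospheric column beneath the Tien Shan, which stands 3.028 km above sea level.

2.7 g/cm³

Pratt balance: ρ_ref D = ρ (D + h).
ρ = ρ_ref D/(D + h) = 2.76 × 148.8 km/(148.8 km + 3.028 km) = 2.7 g/cm³.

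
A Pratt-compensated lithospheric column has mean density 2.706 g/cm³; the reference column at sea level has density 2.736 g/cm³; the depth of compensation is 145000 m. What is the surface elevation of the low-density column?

1610 m

ρ_ref D = ρ (D + h) → h = D (ρ_ref − ρ)/ρ.
h = 145000 m × (2.736 − 2.706)/2.706 = 1610 m.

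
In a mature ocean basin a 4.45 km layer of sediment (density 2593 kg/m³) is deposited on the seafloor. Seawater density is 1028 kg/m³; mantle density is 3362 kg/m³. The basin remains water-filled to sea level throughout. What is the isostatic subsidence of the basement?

2.98 km

Submarine loading: the sediment displaces seawater, and the subsidence is in turn flooded, so s (ρ_m − ρ_w) = t (ρ_sed − ρ_w).
s = 4.45 km × (2593 − 1028) / (3362 − 1028) = 2.98 km.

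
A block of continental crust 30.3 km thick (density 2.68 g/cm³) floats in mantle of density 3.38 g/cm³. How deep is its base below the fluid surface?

24 km

Draft d = t ρ_obj/ρ_fluid = 30.3 km × 2.68/3.38 = 24 km.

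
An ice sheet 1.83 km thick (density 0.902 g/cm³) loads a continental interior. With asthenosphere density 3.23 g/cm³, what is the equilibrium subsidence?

0.511 km

By Archimedes' principle applied to the lithosphere: the ice load ρ_ice t is balanced by mantle displaced below, ρ_m s.
s = t ρ_ice / ρ_m = 1.83 km × 0.902/3.23 = 0.511 km.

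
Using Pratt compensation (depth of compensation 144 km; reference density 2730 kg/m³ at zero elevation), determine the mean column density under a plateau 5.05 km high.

Pratt balance: ρ_ref D = ρ (D + h).
ρ = ρ_ref D/(D + h) = 2730 × 144 km/(144 km + 5.05 km) = 2640 kg/m³.

2640 kg/m³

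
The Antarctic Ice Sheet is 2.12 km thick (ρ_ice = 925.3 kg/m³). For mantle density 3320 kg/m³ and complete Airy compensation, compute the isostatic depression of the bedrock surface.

Balancing pressure at the compensation depth: the ice load ρ_ice t is balanced by mantle displaced below, ρ_m s.
s = t ρ_ice / ρ_m = 2.12 km × 925.3/3320 = 0.591 km.

0.591 km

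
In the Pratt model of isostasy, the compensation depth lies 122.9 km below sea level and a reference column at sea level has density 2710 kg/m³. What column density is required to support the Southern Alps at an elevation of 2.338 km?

2660 kg/m³

Pratt balance: ρ_ref D = ρ (D + h).
ρ = ρ_ref D/(D + h) = 2710 × 122.9 km/(122.9 km + 2.338 km) = 2660 kg/m³.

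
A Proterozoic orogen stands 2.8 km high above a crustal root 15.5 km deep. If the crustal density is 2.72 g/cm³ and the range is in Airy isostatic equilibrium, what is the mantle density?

3.21 g/cm³

Airy balance: ρ_c h = (ρ_m − ρ_c) r → ρ_m = ρ_c (1 + h/r).
ρ_m = 2.72 × (1 + 2.8 km/15.5 km) = 3.21 g/cm³.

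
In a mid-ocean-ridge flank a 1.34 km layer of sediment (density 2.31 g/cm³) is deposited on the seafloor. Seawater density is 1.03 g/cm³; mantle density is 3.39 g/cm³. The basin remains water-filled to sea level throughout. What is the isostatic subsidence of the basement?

0.727 km

Submarine loading: the sediment displaces seawater, and the subsidence is in turn flooded, so s (ρ_m − ρ_w) = t (ρ_sed − ρ_w).
s = 1.34 km × (2.31 − 1.03) / (3.39 − 1.03) = 0.727 km.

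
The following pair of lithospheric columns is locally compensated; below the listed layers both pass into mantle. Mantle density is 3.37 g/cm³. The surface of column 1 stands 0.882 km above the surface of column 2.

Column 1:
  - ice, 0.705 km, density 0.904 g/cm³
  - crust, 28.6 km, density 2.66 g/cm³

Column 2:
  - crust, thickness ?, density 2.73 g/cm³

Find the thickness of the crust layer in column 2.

Take the compensation level at the base of the deeper column (depth z_c below the surface of column 1) and equate Σ ρ_i t_i down to z_c; mantle fills any gap and the z_c terms cancel.
Column 1: 0.705×0.904 + 28.6×2.66 + (z_c − 29.305)×3.37
Column 2: 0.882×0 + x×2.73 + (z_c − 0.882 − 0 − x)×3.37
The z_c×3.37 term appears on both sides and cancels. Collect the known terms of each column as K = Σ(ρt)_known − 3.37 × (depth of known layers): K_1 = 76.71332 − 3.37×29.305 = −22.04453; K_2 = 0 − 3.37×(0.882 + 0) = −2.97234.
Balance: K_1 = K_2 − x×(3.37 − 2.73), so x = (K_2 − K_1)/(3.37 − 2.73) = 19.0722/0.64 = 29.8 km.

29.8 km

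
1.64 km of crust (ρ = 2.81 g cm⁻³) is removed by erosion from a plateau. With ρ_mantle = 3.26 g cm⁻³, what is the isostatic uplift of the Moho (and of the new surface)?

Unloading: uplift u = e ρ_c/ρ_m = 1.64 km × 2.81/3.26 = 1.41 km.

1.41 km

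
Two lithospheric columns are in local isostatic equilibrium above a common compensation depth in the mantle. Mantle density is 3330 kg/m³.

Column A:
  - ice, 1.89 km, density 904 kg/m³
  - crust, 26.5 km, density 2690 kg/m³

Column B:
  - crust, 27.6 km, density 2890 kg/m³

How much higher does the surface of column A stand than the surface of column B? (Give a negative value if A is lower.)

For any compensation level in the mantle, the mantle terms cancel and isostasy reduces to e = (Σt_A − Σt_B) − (Σ(ρt)_A − Σ(ρt)_B) / ρ_m.
Σt_A = 28.39 km; Σt_B = 27.6 km; Σ(ρt)_A = 72993.56; Σ(ρt)_B = 79764 (in km·kg/m³).
e = (28.39 − 27.6) − (72993.56 − 79764) / 3330 = 2.82 km.

2.82 km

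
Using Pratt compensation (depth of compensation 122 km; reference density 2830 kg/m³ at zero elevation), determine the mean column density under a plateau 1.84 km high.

Pratt balance: ρ_ref D = ρ (D + h).
ρ = ρ_ref D/(D + h) = 2830 × 122 km/(122 km + 1.84 km) = 2790 kg/m³.

2790 kg/m³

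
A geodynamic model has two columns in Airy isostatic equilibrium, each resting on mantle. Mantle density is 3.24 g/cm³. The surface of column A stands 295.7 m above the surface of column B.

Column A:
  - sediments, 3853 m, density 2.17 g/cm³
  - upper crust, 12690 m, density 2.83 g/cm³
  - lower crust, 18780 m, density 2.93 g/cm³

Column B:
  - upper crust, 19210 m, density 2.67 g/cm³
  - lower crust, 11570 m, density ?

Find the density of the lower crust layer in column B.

Take the compensation level at the base of the deeper column (depth z_c below the surface of column A) and equate Σ ρ_i t_i down to z_c; mantle fills any gap and the z_c terms cancel.
Column A: 3853×2.17 + 12690×2.83 + 18780×2.93 + (z_c − 35323)×3.24
Column B: 295.7×0 + 19210×2.67 + 11570×ρ + (z_c − 295.7 − 30780)×3.24
The z_c×3.24 term appears on both sides and cancels. Collect the known terms of each column as K = Σ(ρt)_known − 3.24 × (depth of known layers): K_A = 99299.11 − 3.24×35323 = −15147.41; K_B = 51290.7 − 3.24×(295.7 + 30780) = −49394.568.
Balance: K_A = K_B + 11570×ρ, so ρ = (K_A − K_B)/11570 = 34247.2/11570 = 2.96 g/cm³.

2.96 g/cm³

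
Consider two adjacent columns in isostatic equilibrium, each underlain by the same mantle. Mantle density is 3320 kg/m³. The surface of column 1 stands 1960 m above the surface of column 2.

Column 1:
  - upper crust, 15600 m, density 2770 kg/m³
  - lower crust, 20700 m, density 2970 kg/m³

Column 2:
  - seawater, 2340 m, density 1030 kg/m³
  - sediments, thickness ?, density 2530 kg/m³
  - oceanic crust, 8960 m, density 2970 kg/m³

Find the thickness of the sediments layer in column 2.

1040 m

Take the compensation level at the base of the deeper column (depth z_c below the surface of column 1) and equate Σ ρ_i t_i down to z_c; mantle fills any gap and the z_c terms cancel.
Column 1: 15600×2770 + 20700×2970 + (z_c − 36300)×3320
Column 2: 1960×0 + 2340×1030 + x×2530 + 8960×2970 + (z_c − 1960 − 11300 − x)×3320
The z_c×3320 term appears on both sides and cancels. Collect the known terms of each column as K = Σ(ρt)_known − 3320 × (depth of known layers): K_1 = 104691000 − 3320×36300 = −15825000; K_2 = 29021400 − 3320×(1960 + 11300) = −15001800.
Balance: K_1 = K_2 − x×(3320 − 2530), so x = (K_2 − K_1)/(3320 − 2530) = 823200/790 = 1040 m.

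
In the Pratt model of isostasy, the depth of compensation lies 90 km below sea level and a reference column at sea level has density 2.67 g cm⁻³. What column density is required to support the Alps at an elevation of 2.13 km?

Pratt balance: ρ_ref D = ρ (D + h).
ρ = ρ_ref D/(D + h) = 2.67 × 90 km/(90 km + 2.13 km) = 2.61 g cm⁻³.

2.61 g cm⁻³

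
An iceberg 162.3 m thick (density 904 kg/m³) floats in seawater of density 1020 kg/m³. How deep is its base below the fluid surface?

144 m

Draft d = t ρ_obj/ρ_fluid = 162.3 m × 904/1020 = 144 m.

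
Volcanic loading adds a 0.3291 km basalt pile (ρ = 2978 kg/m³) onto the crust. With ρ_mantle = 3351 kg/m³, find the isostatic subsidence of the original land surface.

Subaerial loading: s = t ρ_load / ρ_m.
s = 0.3291 km × 2978/3351 = 0.292 km.

0.292 km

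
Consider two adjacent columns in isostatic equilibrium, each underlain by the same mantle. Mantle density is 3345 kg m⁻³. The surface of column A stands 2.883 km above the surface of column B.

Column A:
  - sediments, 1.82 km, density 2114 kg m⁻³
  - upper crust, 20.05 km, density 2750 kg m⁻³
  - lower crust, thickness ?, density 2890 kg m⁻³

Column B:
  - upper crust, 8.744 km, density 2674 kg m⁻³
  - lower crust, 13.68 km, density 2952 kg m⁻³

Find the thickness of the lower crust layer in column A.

14.8 km

Take the compensation level at the base of the deeper column (depth z_c below the surface of column A) and equate Σ ρ_i t_i down to z_c; mantle fills any gap and the z_c terms cancel.
Column A: 1.82×2114 + 20.05×2750 + x×2890 + (z_c − 21.87 − x)×3345
Column B: 2.883×0 + 8.744×2674 + 13.68×2952 + (z_c − 2.883 − 22.424)×3345
The z_c×3345 term appears on both sides and cancels. Collect the known terms of each column as K = Σ(ρt)_known − 3345 × (depth of known layers): K_A = 58984.98 − 3345×21.87 = −14170.17; K_B = 63764.816 − 3345×(2.883 + 22.424) = −20887.099.
Balance: K_A − x×(3345 − 2890) = K_B, so x = (K_A − K_B)/(3345 − 2890) = 6716.93/455 = 14.8 km.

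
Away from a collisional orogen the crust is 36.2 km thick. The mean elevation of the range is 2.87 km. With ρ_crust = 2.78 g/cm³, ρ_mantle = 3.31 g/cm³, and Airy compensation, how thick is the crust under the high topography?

54.1 km

Root depth r = h ρ_c / (ρ_m − ρ_c) = 2.87 km × 2.78 / 0.53 = 15.05 km.
Total thickness = T + h + r = 36.2 km + 2.87 km + 15.05 km = 54.1 km.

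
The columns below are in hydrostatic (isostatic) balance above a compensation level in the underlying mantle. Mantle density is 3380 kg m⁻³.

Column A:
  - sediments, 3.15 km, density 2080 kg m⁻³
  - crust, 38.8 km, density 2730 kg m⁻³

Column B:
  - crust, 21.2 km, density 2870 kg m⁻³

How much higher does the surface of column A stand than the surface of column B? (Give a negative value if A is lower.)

5.47 km

For any compensation level in the mantle, the mantle terms cancel and isostasy reduces to e = (Σt_A − Σt_B) − (Σ(ρt)_A − Σ(ρt)_B) / ρ_m.
Σt_A = 41.95 km; Σt_B = 21.2 km; Σ(ρt)_A = 112476; Σ(ρt)_B = 60844 (in km·kg m⁻³).
e = (41.95 − 21.2) − (112476 − 60844) / 3380 = 5.47 km.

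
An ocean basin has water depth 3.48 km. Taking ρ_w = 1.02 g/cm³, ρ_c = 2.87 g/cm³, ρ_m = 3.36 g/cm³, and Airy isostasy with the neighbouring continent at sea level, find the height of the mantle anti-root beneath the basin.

By Archimedes' principle applied to the lithosphere: replacing crust with seawater at the top is compensated by replacing crust with mantle at the base: d (ρ_c − ρ_w) = a (ρ_m − ρ_c).
a = d (ρ_c − ρ_w)/(ρ_m − ρ_c) = 3.48 km × 1.85/0.49 = 13.1 km.

13.1 km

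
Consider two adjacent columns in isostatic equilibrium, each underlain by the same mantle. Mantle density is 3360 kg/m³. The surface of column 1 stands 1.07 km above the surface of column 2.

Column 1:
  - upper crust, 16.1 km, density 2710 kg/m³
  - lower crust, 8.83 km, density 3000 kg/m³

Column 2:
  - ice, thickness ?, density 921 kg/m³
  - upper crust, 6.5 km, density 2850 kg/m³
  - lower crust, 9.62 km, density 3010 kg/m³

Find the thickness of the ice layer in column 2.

1.38 km

Take the compensation level at the base of the deeper column (depth z_c below the surface of column 1) and equate Σ ρ_i t_i down to z_c; mantle fills any gap and the z_c terms cancel.
Column 1: 16.1×2710 + 8.83×3000 + (z_c − 24.93)×3360
Column 2: 1.07×0 + x×921 + 6.5×2850 + 9.62×3010 + (z_c − 1.07 − 16.12 − x)×3360
The z_c×3360 term appears on both sides and cancels. Collect the known terms of each column as K = Σ(ρt)_known − 3360 × (depth of known layers): K_1 = 70121 − 3360×24.93 = −13643.8; K_2 = 47481.2 − 3360×(1.07 + 16.12) = −10277.2.
Balance: K_1 = K_2 − x×(3360 − 921), so x = (K_2 − K_1)/(3360 − 921) = 3366.6/2439 = 1.38 km.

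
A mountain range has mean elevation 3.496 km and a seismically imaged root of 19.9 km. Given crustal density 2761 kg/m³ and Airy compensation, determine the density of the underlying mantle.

Airy balance: ρ_c h = (ρ_m − ρ_c) r → ρ_m = ρ_c (1 + h/r).
ρ_m = 2761 × (1 + 3.496 km/19.9 km) = 3250 kg/m³.

3250 kg/m³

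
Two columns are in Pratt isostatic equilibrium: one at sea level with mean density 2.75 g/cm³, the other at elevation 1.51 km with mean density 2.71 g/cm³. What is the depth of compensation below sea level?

ρ_ref D = ρ (D + h) → D (ρ_ref − ρ) = ρ h.
D = ρ h/(ρ_ref − ρ) = 2.71 × 1.51 km/(2.75 − 2.71) = 102 km.

102 km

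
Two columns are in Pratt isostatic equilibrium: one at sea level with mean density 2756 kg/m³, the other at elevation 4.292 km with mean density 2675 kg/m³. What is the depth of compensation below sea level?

142 km

ρ_ref D = ρ (D + h) → D (ρ_ref − ρ) = ρ h.
D = ρ h/(ρ_ref − ρ) = 2675 × 4.292 km/(2756 − 2675) = 142 km.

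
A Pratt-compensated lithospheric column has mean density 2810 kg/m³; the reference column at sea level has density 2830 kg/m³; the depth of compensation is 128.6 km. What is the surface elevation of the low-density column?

ρ_ref D = ρ (D + h) → h = D (ρ_ref − ρ)/ρ.
h = 128.6 km × (2830 − 2810)/2810 = 0.915 km.

0.915 km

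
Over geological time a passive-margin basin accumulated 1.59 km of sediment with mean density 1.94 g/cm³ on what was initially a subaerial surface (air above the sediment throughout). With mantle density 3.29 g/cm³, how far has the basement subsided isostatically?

0.938 km

Subaerial load: s = t ρ_sed / ρ_m = 1.59 km × 1.94/3.29 = 0.938 km.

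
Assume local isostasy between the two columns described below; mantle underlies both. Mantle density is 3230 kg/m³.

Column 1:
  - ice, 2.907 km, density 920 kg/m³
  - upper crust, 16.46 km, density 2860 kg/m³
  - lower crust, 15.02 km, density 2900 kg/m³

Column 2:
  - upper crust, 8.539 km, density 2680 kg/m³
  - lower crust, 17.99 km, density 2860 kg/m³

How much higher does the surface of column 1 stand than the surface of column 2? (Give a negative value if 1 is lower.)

1.98 km

For any compensation level in the mantle, the mantle terms cancel and isostasy reduces to e = (Σt_1 − Σt_2) − (Σ(ρt)_1 − Σ(ρt)_2) / ρ_m.
Σt_1 = 34.387 km; Σt_2 = 26.529 km; Σ(ρt)_1 = 93308.04; Σ(ρt)_2 = 74335.92 (in km·kg/m³).
e = (34.387 − 26.529) − (93308.04 − 74335.92) / 3230 = 1.98 km.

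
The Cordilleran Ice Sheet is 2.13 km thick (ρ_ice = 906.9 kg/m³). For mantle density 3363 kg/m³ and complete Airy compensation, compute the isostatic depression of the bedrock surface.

0.574 km

Balancing pressure at the compensation depth: the ice load ρ_ice t is balanced by mantle displaced below, ρ_m s.
s = t ρ_ice / ρ_m = 2.13 km × 906.9/3363 = 0.574 km.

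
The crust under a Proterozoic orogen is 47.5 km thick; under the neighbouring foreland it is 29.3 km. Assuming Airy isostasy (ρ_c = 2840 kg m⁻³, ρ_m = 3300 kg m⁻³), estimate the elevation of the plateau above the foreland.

2.54 km

Excess crust Δ = 47.5 km − 29.3 km = 18.2 km, split between elevation h and root r with h + r = Δ.
Airy balance ρ_c h = (ρ_m − ρ_c) r gives r = h ρ_c/(ρ_m − ρ_c), so h (1 + ρ_c/(ρ_m − ρ_c)) = Δ, i.e. h = Δ (ρ_m − ρ_c)/ρ_m.
h = 18.2 km × 460/3300 = 2.54 km.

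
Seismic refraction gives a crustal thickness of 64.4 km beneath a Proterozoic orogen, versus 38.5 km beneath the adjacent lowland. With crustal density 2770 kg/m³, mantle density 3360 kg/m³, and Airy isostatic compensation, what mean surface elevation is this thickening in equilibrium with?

4.55 km

Excess crust Δ = 64.4 km − 38.5 km = 25.9 km, split between elevation h and root r with h + r = Δ.
Airy balance ρ_c h = (ρ_m − ρ_c) r gives r = h ρ_c/(ρ_m − ρ_c), so h (1 + ρ_c/(ρ_m − ρ_c)) = Δ, i.e. h = Δ (ρ_m − ρ_c)/ρ_m.
h = 25.9 km × 590/3360 = 4.55 km.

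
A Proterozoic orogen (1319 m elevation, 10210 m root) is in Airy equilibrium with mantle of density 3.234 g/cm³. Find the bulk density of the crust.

2.86 g/cm³

ρ_c h = (ρ_m − ρ_c) r → ρ_c (h + r) = ρ_m r → ρ_c = ρ_m r / (h + r).
ρ_c = 3.234 × 10210 m / (1319 m + 10210 m) = 2.86 g/cm³.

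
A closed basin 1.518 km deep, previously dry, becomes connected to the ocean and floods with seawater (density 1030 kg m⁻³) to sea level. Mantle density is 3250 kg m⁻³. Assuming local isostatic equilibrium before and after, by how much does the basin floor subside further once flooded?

0.704 km

After flooding the water column is d + s deep. Its weight must equal the weight of mantle displaced by the extra subsidence s: (d + s) ρ_w = s ρ_m.
s = d ρ_w / (ρ_m − ρ_w) = 1.518 km × 1030/(3250 − 1030) = 0.704 km.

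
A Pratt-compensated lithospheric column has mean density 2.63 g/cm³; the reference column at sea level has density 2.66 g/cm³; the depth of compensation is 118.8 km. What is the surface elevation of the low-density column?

ρ_ref D = ρ (D + h) → h = D (ρ_ref − ρ)/ρ.
h = 118.8 km × (2.66 − 2.63)/2.63 = 1.36 km.

1.36 km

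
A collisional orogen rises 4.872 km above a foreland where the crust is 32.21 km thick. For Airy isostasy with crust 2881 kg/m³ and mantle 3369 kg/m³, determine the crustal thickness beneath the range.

Root depth r = h ρ_c / (ρ_m − ρ_c) = 4.872 km × 2881 / 488 = 28.76 km.
Total thickness = T + h + r = 32.21 km + 4.872 km + 28.76 km = 65.8 km.

65.8 km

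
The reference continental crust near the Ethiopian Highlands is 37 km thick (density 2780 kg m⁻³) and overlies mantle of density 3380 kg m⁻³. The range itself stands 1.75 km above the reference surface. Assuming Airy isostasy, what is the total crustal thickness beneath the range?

Root depth r = h ρ_c / (ρ_m − ρ_c) = 1.75 km × 2780 / 600 = 8.108 km.
Total thickness = T + h + r = 37 km + 1.75 km + 8.108 km = 46.9 km.

46.9 km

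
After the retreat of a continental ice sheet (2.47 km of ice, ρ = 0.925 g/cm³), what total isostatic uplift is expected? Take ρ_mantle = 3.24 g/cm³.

Removing the load lets mantle flow back in; uplift u satisfies ρ_ice t = ρ_m u.
u = t ρ_ice/ρ_m = 2.47 km × 0.925/3.24 = 0.705 km.

0.705 km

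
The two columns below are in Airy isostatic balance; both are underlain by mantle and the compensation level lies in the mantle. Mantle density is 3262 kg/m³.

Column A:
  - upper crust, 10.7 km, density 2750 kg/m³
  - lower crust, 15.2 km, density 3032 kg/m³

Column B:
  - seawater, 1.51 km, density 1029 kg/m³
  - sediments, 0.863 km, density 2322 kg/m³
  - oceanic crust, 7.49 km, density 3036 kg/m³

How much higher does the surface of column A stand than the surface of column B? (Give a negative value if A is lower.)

0.95 km

For any compensation level in the mantle, the mantle terms cancel and isostasy reduces to e = (Σt_A − Σt_B) − (Σ(ρt)_A − Σ(ρt)_B) / ρ_m.
Σt_A = 25.9 km; Σt_B = 9.863 km; Σ(ρt)_A = 75511.4; Σ(ρt)_B = 26297.316 (in km·kg/m³).
e = (25.9 − 9.863) − (75511.4 − 26297.316) / 3262 = 0.95 km.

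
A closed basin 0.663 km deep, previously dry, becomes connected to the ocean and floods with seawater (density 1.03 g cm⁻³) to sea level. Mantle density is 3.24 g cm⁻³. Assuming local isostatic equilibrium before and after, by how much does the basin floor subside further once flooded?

After flooding the water column is d + s deep. Its weight must equal the weight of mantle displaced by the extra subsidence s: (d + s) ρ_w = s ρ_m.
s = d ρ_w / (ρ_m − ρ_w) = 0.663 km × 1.03/(3.24 − 1.03) = 0.309 km.

0.309 km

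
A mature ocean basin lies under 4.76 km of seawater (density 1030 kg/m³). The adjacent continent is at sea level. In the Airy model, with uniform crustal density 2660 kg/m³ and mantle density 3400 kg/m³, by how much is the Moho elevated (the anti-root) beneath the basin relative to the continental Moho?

In Airy isostatic equilibrium: replacing crust with seawater at the top is compensated by replacing crust with mantle at the base: d (ρ_c − ρ_w) = a (ρ_m − ρ_c).
a = d (ρ_c − ρ_w)/(ρ_m − ρ_c) = 4.76 km × 1630/740 = 10.5 km.

10.5 km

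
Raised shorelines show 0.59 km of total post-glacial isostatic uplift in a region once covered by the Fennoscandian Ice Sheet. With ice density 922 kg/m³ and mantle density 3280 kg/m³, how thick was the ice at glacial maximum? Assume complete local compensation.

u = t ρ_ice/ρ_m → t = u ρ_m/ρ_ice = 0.59 km × 3280/922 = 2.1 km.

2.1 km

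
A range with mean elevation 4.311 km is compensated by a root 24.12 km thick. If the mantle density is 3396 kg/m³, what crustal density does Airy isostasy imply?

ρ_c h = (ρ_m − ρ_c) r → ρ_c (h + r) = ρ_m r → ρ_c = ρ_m r / (h + r).
ρ_c = 3396 × 24.12 km / (4.311 km + 24.12 km) = 2880 kg/m³.

2880 kg/m³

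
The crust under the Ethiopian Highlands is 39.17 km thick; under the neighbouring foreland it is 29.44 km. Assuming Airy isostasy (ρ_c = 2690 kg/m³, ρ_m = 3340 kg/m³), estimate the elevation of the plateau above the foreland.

1.89 km

Excess crust Δ = 39.17 km − 29.44 km = 9.73 km, split between elevation h and root r with h + r = Δ.
Airy balance ρ_c h = (ρ_m − ρ_c) r gives r = h ρ_c/(ρ_m − ρ_c), so h (1 + ρ_c/(ρ_m − ρ_c)) = Δ, i.e. h = Δ (ρ_m − ρ_c)/ρ_m.
h = 9.73 km × 650/3340 = 1.89 km.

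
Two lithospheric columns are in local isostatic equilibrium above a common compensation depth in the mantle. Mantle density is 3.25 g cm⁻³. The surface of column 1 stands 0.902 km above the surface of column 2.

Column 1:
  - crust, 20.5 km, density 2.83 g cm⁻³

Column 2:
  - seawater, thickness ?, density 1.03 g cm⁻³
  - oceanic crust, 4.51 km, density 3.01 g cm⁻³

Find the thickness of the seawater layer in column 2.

2.07 km

Take the compensation level at the base of the deeper column (depth z_c below the surface of column 1) and equate Σ ρ_i t_i down to z_c; mantle fills any gap and the z_c terms cancel.
Column 1: 20.5×2.83 + (z_c − 20.5)×3.25
Column 2: 0.902×0 + x×1.03 + 4.51×3.01 + (z_c − 0.902 − 4.51 − x)×3.25
The z_c×3.25 term appears on both sides and cancels. Collect the known terms of each column as K = Σ(ρt)_known − 3.25 × (depth of known layers): K_1 = 58.015 − 3.25×20.5 = −8.61; K_2 = 13.5751 − 3.25×(0.902 + 4.51) = −4.0139.
Balance: K_1 = K_2 − x×(3.25 − 1.03), so x = (K_2 − K_1)/(3.25 − 1.03) = 4.5961/2.22 = 2.07 km.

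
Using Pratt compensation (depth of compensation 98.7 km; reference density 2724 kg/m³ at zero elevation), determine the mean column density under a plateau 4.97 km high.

Pratt balance: ρ_ref D = ρ (D + h).
ρ = ρ_ref D/(D + h) = 2724 × 98.7 km/(98.7 km + 4.97 km) = 2590 kg/m³.

2590 kg/m³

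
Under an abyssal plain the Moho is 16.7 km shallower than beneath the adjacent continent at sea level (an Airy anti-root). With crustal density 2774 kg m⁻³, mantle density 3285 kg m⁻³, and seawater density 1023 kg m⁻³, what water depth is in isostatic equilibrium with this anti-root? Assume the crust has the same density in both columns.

4.87 km

Replacing a thickness d of crust by seawater at the top must be balanced by replacing crust with mantle at the base: d (ρ_c − ρ_w) = a (ρ_m − ρ_c).
d = a (ρ_m − ρ_c)/(ρ_c − ρ_w) = 16.7 km × 511/1751 = 4.87 km.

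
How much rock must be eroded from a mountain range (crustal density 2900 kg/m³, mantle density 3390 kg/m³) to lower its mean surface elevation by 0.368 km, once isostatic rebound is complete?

2.55 km

Net drop Δ = e − u = e − e ρ_c/ρ_m = e (ρ_m − ρ_c)/ρ_m.
e = Δ ρ_m/(ρ_m − ρ_c) = 0.368 km × 3390/490 = 2.55 km.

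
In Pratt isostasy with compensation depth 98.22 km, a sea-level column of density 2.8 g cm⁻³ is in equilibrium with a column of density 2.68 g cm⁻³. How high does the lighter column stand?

ρ_ref D = ρ (D + h) → h = D (ρ_ref − ρ)/ρ.
h = 98.22 km × (2.8 − 2.68)/2.68 = 4.4 km.

4.4 km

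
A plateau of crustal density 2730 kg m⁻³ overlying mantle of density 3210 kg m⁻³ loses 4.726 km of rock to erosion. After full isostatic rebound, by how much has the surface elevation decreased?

0.707 km

Rebound u = e ρ_c/ρ_m = 4.726 km × 2730/3210 = 4.019 km.
Net surface drop = e − u = 4.726 km − 4.019 km = e (ρ_m − ρ_c)/ρ_m = 0.707 km.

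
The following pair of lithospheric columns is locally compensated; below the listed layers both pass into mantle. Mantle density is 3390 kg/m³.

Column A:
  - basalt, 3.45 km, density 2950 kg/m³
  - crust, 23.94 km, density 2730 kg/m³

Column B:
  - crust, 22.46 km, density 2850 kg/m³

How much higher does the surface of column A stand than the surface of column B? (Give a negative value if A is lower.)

1.53 km

For any compensation level in the mantle, the mantle terms cancel and isostasy reduces to e = (Σt_A − Σt_B) − (Σ(ρt)_A − Σ(ρt)_B) / ρ_m.
Σt_A = 27.39 km; Σt_B = 22.46 km; Σ(ρt)_A = 75533.7; Σ(ρt)_B = 64011 (in km·kg/m³).
e = (27.39 − 22.46) − (75533.7 − 64011) / 3390 = 1.53 km.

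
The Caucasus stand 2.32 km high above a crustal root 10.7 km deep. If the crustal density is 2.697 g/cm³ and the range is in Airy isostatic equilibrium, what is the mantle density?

Airy balance: ρ_c h = (ρ_m − ρ_c) r → ρ_m = ρ_c (1 + h/r).
ρ_m = 2.697 × (1 + 2.32 km/10.7 km) = 3.28 g/cm³.

3.28 g/cm³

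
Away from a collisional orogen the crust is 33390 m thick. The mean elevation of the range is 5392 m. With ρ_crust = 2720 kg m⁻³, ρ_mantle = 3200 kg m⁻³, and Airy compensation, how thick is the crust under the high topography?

69300 m

Root depth r = h ρ_c / (ρ_m − ρ_c) = 5392 m × 2720 / 480 = 30550 m.
Total thickness = T + h + r = 33390 m + 5392 m + 30550 m = 69300 m.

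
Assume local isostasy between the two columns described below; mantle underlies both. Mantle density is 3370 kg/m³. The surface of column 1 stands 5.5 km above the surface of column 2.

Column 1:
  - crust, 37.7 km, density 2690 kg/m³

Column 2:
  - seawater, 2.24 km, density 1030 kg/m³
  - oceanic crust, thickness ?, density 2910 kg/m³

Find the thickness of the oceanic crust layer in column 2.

4.04 km

Take the compensation level at the base of the deeper column (depth z_c below the surface of column 1) and equate Σ ρ_i t_i down to z_c; mantle fills any gap and the z_c terms cancel.
Column 1: 37.7×2690 + (z_c − 37.7)×3370
Column 2: 5.5×0 + 2.24×1030 + x×2910 + (z_c − 5.5 − 2.24 − x)×3370
The z_c×3370 term appears on both sides and cancels. Collect the known terms of each column as K = Σ(ρt)_known − 3370 × (depth of known layers): K_1 = 101413 − 3370×37.7 = −25636; K_2 = 2307.2 − 3370×(5.5 + 2.24) = −23776.6.
Balance: K_1 = K_2 − x×(3370 − 2910), so x = (K_2 − K_1)/(3370 − 2910) = 1859.4/460 = 4.04 km.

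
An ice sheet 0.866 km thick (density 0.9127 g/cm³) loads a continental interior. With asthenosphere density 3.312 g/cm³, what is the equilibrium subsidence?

0.239 km

By Archimedes' principle applied to the lithosphere: the ice load ρ_ice t is balanced by mantle displaced below, ρ_m s.
s = t ρ_ice / ρ_m = 0.866 km × 0.9127/3.312 = 0.239 km.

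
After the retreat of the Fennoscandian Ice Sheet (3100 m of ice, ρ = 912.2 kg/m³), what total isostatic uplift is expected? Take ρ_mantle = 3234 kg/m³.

874 m

Removing the load lets mantle flow back in; uplift u satisfies ρ_ice t = ρ_m u.
u = t ρ_ice/ρ_m = 3100 m × 912.2/3234 = 874 m.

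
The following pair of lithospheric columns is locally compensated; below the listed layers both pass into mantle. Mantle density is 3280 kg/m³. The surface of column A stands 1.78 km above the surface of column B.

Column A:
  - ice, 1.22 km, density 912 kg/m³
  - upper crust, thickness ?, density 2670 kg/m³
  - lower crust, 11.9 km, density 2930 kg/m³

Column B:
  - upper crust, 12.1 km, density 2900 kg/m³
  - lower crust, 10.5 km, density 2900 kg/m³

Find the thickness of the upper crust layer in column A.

12.1 km

Take the compensation level at the base of the deeper column (depth z_c below the surface of column A) and equate Σ ρ_i t_i down to z_c; mantle fills any gap and the z_c terms cancel.
Column A: 1.22×912 + x×2670 + 11.9×2930 + (z_c − 13.12 − x)×3280
Column B: 1.78×0 + 12.1×2900 + 10.5×2900 + (z_c − 1.78 − 22.6)×3280
The z_c×3280 term appears on both sides and cancels. Collect the known terms of each column as K = Σ(ρt)_known − 3280 × (depth of known layers): K_A = 35979.64 − 3280×13.12 = −7053.96; K_B = 65540 − 3280×(1.78 + 22.6) = −14426.4.
Balance: K_A − x×(3280 − 2670) = K_B, so x = (K_A − K_B)/(3280 − 2670) = 7372.44/610 = 12.1 km.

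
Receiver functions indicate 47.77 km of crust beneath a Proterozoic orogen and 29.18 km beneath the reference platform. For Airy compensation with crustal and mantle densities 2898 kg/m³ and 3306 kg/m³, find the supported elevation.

2.29 km

Excess crust Δ = 47.77 km − 29.18 km = 18.59 km, split between elevation h and root r with h + r = Δ.
Airy balance ρ_c h = (ρ_m − ρ_c) r gives r = h ρ_c/(ρ_m − ρ_c), so h (1 + ρ_c/(ρ_m − ρ_c)) = Δ, i.e. h = Δ (ρ_m − ρ_c)/ρ_m.
h = 18.59 km × 408/3306 = 2.29 km.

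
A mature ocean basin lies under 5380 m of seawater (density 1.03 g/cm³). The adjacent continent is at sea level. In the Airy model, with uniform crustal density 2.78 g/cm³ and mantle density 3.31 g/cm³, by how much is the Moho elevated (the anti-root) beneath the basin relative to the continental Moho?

17800 m

Equating mass per unit area of the two columns: replacing crust with seawater at the top is compensated by replacing crust with mantle at the base: d (ρ_c − ρ_w) = a (ρ_m − ρ_c).
a = d (ρ_c − ρ_w)/(ρ_m − ρ_c) = 5380 m × 1.75/0.53 = 17800 m.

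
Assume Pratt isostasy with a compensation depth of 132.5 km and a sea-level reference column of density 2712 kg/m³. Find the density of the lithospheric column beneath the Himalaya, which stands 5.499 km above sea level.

Pratt balance: ρ_ref D = ρ (D + h).
ρ = ρ_ref D/(D + h) = 2712 × 132.5 km/(132.5 km + 5.499 km) = 2600 kg/m³.

2600 kg/m³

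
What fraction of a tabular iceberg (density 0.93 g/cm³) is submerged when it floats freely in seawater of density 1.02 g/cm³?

0.912

Submerged fraction = ρ_obj/ρ_fluid = 0.93/1.02 = 0.912.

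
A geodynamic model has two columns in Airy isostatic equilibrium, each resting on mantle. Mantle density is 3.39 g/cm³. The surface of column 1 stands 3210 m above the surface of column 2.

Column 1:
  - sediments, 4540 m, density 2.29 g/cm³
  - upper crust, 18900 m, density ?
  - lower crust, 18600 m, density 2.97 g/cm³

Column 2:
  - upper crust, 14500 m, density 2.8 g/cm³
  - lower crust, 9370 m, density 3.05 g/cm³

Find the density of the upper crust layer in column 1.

2.87 g/cm³

Take the compensation level at the base of the deeper column (depth z_c below the surface of column 1) and equate Σ ρ_i t_i down to z_c; mantle fills any gap and the z_c terms cancel.
Column 1: 4540×2.29 + 18900×ρ + 18600×2.97 + (z_c − 42040)×3.39
Column 2: 3210×0 + 14500×2.8 + 9370×3.05 + (z_c − 3210 − 23870)×3.39
The z_c×3.39 term appears on both sides and cancels. Collect the known terms of each column as K = Σ(ρt)_known − 3.39 × (depth of known layers): K_1 = 65638.6 − 3.39×42040 = −76877; K_2 = 69178.5 − 3.39×(3210 + 23870) = −22622.7.
Balance: K_1 + 18900×ρ = K_2, so ρ = (K_2 − K_1)/18900 = 54254.3/18900 = 2.87 g/cm³.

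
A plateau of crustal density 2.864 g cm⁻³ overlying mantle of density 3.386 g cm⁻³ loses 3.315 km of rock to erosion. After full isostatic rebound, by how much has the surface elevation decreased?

Rebound u = e ρ_c/ρ_m = 3.315 km × 2.864/3.386 = 2.804 km.
Net surface drop = e − u = 3.315 km − 2.804 km = e (ρ_m − ρ_c)/ρ_m = 0.511 km.

0.511 km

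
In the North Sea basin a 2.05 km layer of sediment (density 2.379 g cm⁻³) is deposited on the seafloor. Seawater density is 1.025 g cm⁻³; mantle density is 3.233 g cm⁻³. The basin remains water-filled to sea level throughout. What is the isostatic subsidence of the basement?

1.26 km

Submarine loading: the sediment displaces seawater, and the subsidence is in turn flooded, so s (ρ_m − ρ_w) = t (ρ_sed − ρ_w).
s = 2.05 km × (2.379 − 1.025) / (3.233 − 1.025) = 1.26 km.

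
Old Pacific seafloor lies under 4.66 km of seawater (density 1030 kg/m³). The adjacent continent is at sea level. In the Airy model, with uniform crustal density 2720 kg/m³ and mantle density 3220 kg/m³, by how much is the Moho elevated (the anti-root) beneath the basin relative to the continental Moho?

15.8 km

By Archimedes' principle applied to the lithosphere: replacing crust with seawater at the top is compensated by replacing crust with mantle at the base: d (ρ_c − ρ_w) = a (ρ_m − ρ_c).
a = d (ρ_c − ρ_w)/(ρ_m − ρ_c) = 4.66 km × 1690/500 = 15.8 km.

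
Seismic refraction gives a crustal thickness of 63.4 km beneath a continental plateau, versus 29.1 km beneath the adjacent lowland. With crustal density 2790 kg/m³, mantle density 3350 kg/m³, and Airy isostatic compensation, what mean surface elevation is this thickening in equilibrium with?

Excess crust Δ = 63.4 km − 29.1 km = 34.3 km, split between elevation h and root r with h + r = Δ.
Airy balance ρ_c h = (ρ_m − ρ_c) r gives r = h ρ_c/(ρ_m − ρ_c), so h (1 + ρ_c/(ρ_m − ρ_c)) = Δ, i.e. h = Δ (ρ_m − ρ_c)/ρ_m.
h = 34.3 km × 560/3350 = 5.73 km.

5.73 km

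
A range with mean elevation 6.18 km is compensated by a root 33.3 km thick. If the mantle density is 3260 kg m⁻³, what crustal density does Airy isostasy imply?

2750 kg m⁻³

ρ_c h = (ρ_m − ρ_c) r → ρ_c (h + r) = ρ_m r → ρ_c = ρ_m r / (h + r).
ρ_c = 3260 × 33.3 km / (6.18 km + 33.3 km) = 2750 kg m⁻³.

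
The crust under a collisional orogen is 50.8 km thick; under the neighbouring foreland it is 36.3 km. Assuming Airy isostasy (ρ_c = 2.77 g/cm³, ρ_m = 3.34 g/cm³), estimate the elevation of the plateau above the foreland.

2.47 km

Excess crust Δ = 50.8 km − 36.3 km = 14.5 km, split between elevation h and root r with h + r = Δ.
Airy balance ρ_c h = (ρ_m − ρ_c) r gives r = h ρ_c/(ρ_m − ρ_c), so h (1 + ρ_c/(ρ_m − ρ_c)) = Δ, i.e. h = Δ (ρ_m − ρ_c)/ρ_m.
h = 14.5 km × 0.57/3.34 = 2.47 km.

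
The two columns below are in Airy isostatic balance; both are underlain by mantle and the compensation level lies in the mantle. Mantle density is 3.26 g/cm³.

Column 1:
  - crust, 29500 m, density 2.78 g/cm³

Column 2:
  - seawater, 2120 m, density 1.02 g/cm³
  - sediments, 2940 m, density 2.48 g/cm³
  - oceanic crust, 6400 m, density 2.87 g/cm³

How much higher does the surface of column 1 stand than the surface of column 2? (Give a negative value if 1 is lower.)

1420 m

For any compensation level in the mantle, the mantle terms cancel and isostasy reduces to e = (Σt_1 − Σt_2) − (Σ(ρt)_1 − Σ(ρt)_2) / ρ_m.
Σt_1 = 29500 m; Σt_2 = 11460 m; Σ(ρt)_1 = 82010; Σ(ρt)_2 = 27821.6 (in m·g/cm³).
e = (29500 − 11460) − (82010 − 27821.6) / 3.26 = 1420 m.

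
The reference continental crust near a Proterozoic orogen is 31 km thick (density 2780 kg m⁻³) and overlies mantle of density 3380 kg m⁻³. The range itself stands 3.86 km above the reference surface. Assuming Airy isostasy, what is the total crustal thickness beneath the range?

52.7 km

Root depth r = h ρ_c / (ρ_m − ρ_c) = 3.86 km × 2780 / 600 = 17.88 km.
Total thickness = T + h + r = 31 km + 3.86 km + 17.88 km = 52.7 km.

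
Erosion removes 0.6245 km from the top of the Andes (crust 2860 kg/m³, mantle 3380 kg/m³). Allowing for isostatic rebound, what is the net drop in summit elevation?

0.0961 km

Rebound u = e ρ_c/ρ_m = 0.6245 km × 2860/3380 = 0.5284 km.
Net surface drop = e − u = 0.6245 km − 0.5284 km = e (ρ_m − ρ_c)/ρ_m = 0.0961 km.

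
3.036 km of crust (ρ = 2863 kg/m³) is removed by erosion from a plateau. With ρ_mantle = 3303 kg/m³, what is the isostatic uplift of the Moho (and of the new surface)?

Unloading: uplift u = e ρ_c/ρ_m = 3.036 km × 2863/3303 = 2.63 km.

2.63 km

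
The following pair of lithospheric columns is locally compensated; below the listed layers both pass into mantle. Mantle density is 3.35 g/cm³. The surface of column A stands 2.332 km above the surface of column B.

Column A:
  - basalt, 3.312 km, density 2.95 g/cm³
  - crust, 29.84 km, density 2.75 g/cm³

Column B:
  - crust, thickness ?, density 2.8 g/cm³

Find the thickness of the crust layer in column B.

Take the compensation level at the base of the deeper column (depth z_c below the surface of column A) and equate Σ ρ_i t_i down to z_c; mantle fills any gap and the z_c terms cancel.
Column A: 3.312×2.95 + 29.84×2.75 + (z_c − 33.152)×3.35
Column B: 2.332×0 + x×2.8 + (z_c − 2.332 − 0 − x)×3.35
The z_c×3.35 term appears on both sides and cancels. Collect the known terms of each column as K = Σ(ρt)_known − 3.35 × (depth of known layers): K_A = 91.8304 − 3.35×33.152 = −19.2288; K_B = 0 − 3.35×(2.332 + 0) = −7.8122.
Balance: K_A = K_B − x×(3.35 − 2.8), so x = (K_B − K_A)/(3.35 − 2.8) = 11.4166/0.55 = 20.8 km.

20.8 km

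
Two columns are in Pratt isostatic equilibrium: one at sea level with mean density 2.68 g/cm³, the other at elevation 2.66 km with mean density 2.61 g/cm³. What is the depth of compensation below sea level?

ρ_ref D = ρ (D + h) → D (ρ_ref − ρ) = ρ h.
D = ρ h/(ρ_ref − ρ) = 2.61 × 2.66 km/(2.68 − 2.61) = 99.2 km.

99.2 km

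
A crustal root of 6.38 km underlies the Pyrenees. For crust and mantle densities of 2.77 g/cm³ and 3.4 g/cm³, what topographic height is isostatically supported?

Balancing pressure at the compensation depth: ρ_c h = (ρ_m − ρ_c) r.
h = r (ρ_m − ρ_c) / ρ_c = 6.38 km × (3.4 − 2.77) / 2.77 = 1.45 km.

1.45 km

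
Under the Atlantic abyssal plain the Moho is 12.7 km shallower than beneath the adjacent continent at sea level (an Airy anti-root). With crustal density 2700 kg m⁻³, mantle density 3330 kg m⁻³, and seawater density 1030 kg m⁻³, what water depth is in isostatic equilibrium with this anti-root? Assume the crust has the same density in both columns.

4.79 km

Replacing a thickness d of crust by seawater at the top must be balanced by replacing crust with mantle at the base: d (ρ_c − ρ_w) = a (ρ_m − ρ_c).
d = a (ρ_m − ρ_c)/(ρ_c − ρ_w) = 12.7 km × 630/1670 = 4.79 km.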